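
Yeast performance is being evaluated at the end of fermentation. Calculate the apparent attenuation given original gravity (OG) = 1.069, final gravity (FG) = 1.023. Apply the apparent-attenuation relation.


AA = (OG − FG)/(OG − 1) · 100
AA = (1.069 − 1.023)/(1.069 − 1) · 100

66.6667 %


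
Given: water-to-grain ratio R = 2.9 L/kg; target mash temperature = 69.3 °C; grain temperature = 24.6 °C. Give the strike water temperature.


T_strike = (0.41/R)·(T_mash − T_grain) + T_mash
T_strike = (0.41/2.9)·(69.3 − 24.6) + 69.3

75.6197 °C


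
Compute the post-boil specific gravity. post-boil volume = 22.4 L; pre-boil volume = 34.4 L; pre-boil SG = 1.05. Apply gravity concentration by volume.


SG_post = 1 + (SG_pre − 1)·V_pre/V_post
pts_pre = (1.05 − 1)·1000 = 50.0000
pts_post = 50.0000·34.4/22.4 = 76.7857
SG_post = 1 + 76.7857/1000

1.0768


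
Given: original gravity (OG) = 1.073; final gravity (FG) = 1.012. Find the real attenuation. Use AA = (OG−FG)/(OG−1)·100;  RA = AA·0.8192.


AA = (1.073 − 1.012)/(1.073 − 1)·100 = 83.5616
RA = 83.5616·0.8192

68.4537 %


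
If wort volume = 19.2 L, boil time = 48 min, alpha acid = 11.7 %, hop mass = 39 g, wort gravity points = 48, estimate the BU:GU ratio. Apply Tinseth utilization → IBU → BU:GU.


U = 1.65·0.000125^(GP/1000)·(1−e^(−0.04t))/4.15;  IBU = (α/100)·m·U·1000/V;  BU:GU = IBU/GP
U = 1.65·0.000125^(48/1000)·(1−e^(−0.04·48))/4.15 = 0.2204
IBU = (11.7/100)·39·0.2204·1000/19.2 = 52.3825
BU:GU = 52.3825/48

1.0913


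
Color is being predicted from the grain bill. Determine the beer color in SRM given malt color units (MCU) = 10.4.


SRM = 1.4922 · MCU^0.6859
SRM = 1.4922 · 10.4^0.6859

7.4372 SRM


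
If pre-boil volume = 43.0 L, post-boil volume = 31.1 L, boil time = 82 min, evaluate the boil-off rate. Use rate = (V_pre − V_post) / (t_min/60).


rate = (43.0 − 31.1) / (82/60)

8.7073 L/hr


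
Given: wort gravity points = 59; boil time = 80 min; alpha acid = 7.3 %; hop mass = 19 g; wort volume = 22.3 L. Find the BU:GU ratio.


U = 1.65·0.000125^(GP/1000)·(1−e^(−0.04t))/4.15;  IBU = (α/100)·m·U·1000/V;  BU:GU = IBU/GP
U = 1.65·0.000125^(59/1000)·(1−e^(−0.04·80))/4.15 = 0.2244
IBU = (7.3/100)·19·0.2244·1000/22.3 = 13.9589
BU:GU = 13.9589/59

0.2366


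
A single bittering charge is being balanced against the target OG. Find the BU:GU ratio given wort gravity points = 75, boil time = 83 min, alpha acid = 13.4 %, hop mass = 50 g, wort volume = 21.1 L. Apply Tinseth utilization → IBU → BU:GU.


U = 1.65·0.000125^(GP/1000)·(1−e^(−0.04t))/4.15;  IBU = (α/100)·m·U·1000/V;  BU:GU = IBU/GP
U = 1.65·0.000125^(75/1000)·(1−e^(−0.04·83))/4.15 = 0.1953
IBU = (13.4/100)·50·0.1953·1000/21.1 = 62.0161
BU:GU = 62.0161/75

0.8269


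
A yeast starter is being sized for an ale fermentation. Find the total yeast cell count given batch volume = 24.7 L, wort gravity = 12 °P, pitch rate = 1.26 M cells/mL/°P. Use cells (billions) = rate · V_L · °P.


cells = 1.26 · 24.7 · 12

373.4640 billion cells


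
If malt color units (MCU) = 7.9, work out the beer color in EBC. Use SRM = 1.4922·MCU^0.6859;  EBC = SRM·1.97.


SRM = 1.4922·7.9^0.6859 = 6.1590
EBC = 6.1590·1.97

12.1332 EBC


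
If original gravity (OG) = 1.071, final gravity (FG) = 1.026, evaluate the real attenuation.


AA = (OG−FG)/(OG−1)·100;  RA = AA·0.8192
AA = (1.071 − 1.026)/(1.071 − 1)·100 = 63.3803
RA = 63.3803·0.8192

51.9211 %


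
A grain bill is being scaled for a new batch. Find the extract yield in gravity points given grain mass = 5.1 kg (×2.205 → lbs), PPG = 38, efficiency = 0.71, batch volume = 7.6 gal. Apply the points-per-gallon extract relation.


points = lbs × PPG × eff / vol
lbs = 5.1 × 2.205 = 11.2455
points = 11.2455 × 38 × 0.71 / 7.6

39.9215 points


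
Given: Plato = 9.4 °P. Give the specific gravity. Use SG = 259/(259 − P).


SG = 259/(259 − 9.4)

1.0377


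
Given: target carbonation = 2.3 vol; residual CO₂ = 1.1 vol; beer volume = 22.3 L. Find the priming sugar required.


sugar = (target − residual)·4.0·V
sugar = (2.3 − 1.1)·4.0·22.3

107.0400 g


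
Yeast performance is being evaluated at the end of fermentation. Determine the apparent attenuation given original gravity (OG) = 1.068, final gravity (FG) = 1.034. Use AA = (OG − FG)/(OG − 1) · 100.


AA = (1.068 − 1.034)/(1.068 − 1) · 100

50.0000 %


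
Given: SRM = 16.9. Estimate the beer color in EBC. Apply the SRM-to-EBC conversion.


EBC = SRM · 1.97
EBC = 16.9 · 1.97

33.2930 EBC


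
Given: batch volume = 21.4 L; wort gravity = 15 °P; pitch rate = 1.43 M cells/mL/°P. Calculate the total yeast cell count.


cells (billions) = rate · V_L · °P
cells = 1.43 · 21.4 · 15

459.0300 billion cells


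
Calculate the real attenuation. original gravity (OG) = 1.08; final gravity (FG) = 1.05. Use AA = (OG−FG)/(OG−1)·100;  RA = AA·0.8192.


AA = (1.08 − 1.05)/(1.08 − 1)·100 = 37.5000
RA = 37.5000·0.8192

30.7200 %


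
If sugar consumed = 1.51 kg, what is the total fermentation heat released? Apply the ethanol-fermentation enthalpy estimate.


Q = m_sugar · 590 kJ/kg
Q = 1.51 · 590

890.9000 kJ


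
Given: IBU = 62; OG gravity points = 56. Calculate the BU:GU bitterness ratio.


BU:GU = IBU / OG_points
BU:GU = 62 / 56

1.1071


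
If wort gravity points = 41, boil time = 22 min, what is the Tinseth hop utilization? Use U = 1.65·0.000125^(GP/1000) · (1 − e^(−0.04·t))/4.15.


bigness = 1.65·0.000125^(41/1000) = 1.1415
boil_factor = (1 − e^(−0.04·22))/4.15 = 0.1410
U = 1.1415 · 0.1410

0.1610


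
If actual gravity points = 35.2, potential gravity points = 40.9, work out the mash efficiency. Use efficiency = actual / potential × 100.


efficiency = 35.2 / 40.9 × 100

86.0636 %


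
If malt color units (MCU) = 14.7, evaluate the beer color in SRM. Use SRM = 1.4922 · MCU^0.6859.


SRM = 1.4922 · 14.7^0.6859

9.4295 SRM


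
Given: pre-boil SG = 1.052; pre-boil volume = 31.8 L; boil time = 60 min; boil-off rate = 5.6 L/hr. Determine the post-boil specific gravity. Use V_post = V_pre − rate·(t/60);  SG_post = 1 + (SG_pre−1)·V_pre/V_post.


V_post = 31.8 − 5.6·(60/60) = 26.2000
SG_post = 1 + (1.052 − 1)·31.8/26.2000

1.0631


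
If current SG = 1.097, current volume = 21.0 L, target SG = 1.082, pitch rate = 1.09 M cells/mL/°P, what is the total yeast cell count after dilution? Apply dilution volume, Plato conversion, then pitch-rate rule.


V_w = V·((SG_c−1)/(SG_t−1)−1);  °P = 259 − 259/SG_t;  cells = rate·(V+V_w)·°P
V_w = 21.0·((1.097−1)/(1.082−1)−1) = 3.8415
V_final = 21.0 + 3.8415 = 24.8415
°P = 259 − 259/1.082 = 19.6285
cells = 1.09·24.8415·19.6285

531.4838 billion cells


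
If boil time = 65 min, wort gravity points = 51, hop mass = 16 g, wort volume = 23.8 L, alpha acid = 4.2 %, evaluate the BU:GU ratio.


U = 1.65·0.000125^(GP/1000)·(1−e^(−0.04t))/4.15;  IBU = (α/100)·m·U·1000/V;  BU:GU = IBU/GP
U = 1.65·0.000125^(51/1000)·(1−e^(−0.04·65))/4.15 = 0.2327
IBU = (4.2/100)·16·0.2327·1000/23.8 = 6.5713
BU:GU = 6.5713/51

0.1288


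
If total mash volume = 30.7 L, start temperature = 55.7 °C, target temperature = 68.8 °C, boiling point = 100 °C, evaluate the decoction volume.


V_dec = V_total·(T_target − T_start)/(T_boil − T_start)
V_dec = 30.7·(68.8 − 55.7)/(100 − 55.7)

9.0783 L


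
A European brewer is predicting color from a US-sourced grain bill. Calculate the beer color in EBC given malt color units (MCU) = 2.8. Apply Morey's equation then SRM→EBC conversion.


SRM = 1.4922·MCU^0.6859;  EBC = SRM·1.97
SRM = 1.4922·2.8^0.6859 = 3.0237
EBC = 3.0237·1.97

5.9566 EBC


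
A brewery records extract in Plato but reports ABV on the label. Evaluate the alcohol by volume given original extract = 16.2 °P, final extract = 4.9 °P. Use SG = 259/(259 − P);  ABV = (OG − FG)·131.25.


OG = 259/(259 − 16.2) = 1.0667
FG = 259/(259 − 4.9) = 1.0193
ABV = (1.0667 − 1.0193)·131.25

6.2262 % ABV


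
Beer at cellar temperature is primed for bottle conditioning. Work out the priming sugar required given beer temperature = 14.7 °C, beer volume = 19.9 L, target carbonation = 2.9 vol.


residual = 14.695·(0.01821 + 0.09011·e^(−0.04·T));  sugar = (target − residual)·4.0·V
residual = 14.695·(0.01821 + 0.09011·e^(−0.04·14.7)) = 1.0031
sugar = (2.9 − 1.0031)·4.0·19.9

150.9943 g


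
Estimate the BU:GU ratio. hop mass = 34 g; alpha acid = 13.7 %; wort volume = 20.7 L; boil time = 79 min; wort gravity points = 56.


U = 1.65·0.000125^(GP/1000)·(1−e^(−0.04t))/4.15;  IBU = (α/100)·m·U·1000/V;  BU:GU = IBU/GP
U = 1.65·0.000125^(56/1000)·(1−e^(−0.04·79))/4.15 = 0.2302
IBU = (13.7/100)·34·0.2302·1000/20.7 = 51.7922
BU:GU = 51.7922/56

0.9249


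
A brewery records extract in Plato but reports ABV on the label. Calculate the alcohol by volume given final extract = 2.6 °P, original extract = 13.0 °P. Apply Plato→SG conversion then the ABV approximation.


SG = 259/(259 − P);  ABV = (OG − FG)·131.25
OG = 259/(259 − 13.0) = 1.0528
FG = 259/(259 − 2.6) = 1.0101
ABV = (1.0528 − 1.0101)·131.25

5.6050 % ABV


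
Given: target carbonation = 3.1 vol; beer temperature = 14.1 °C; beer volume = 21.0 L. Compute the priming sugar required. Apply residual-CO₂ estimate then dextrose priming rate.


residual = 14.695·(0.01821 + 0.09011·e^(−0.04·T));  sugar = (target − residual)·4.0·V
residual = 14.695·(0.01821 + 0.09011·e^(−0.04·14.1)) = 1.0210
sugar = (3.1 − 1.0210)·4.0·21.0

174.6400 g


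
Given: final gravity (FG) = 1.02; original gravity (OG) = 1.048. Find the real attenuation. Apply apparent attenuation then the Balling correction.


AA = (OG−FG)/(OG−1)·100;  RA = AA·0.8192
AA = (1.048 − 1.02)/(1.048 − 1)·100 = 58.3333
RA = 58.3333·0.8192

47.7867 %


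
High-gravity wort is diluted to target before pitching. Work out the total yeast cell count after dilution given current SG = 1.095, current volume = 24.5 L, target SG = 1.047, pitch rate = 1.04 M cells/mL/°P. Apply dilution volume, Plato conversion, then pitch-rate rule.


V_w = V·((SG_c−1)/(SG_t−1)−1);  °P = 259 − 259/SG_t;  cells = rate·(V+V_w)·°P
V_w = 24.5·((1.095−1)/(1.047−1)−1) = 25.0213
V_final = 24.5 + 25.0213 = 49.5213
°P = 259 − 259/1.047 = 11.6266
cells = 1.04·49.5213·11.6266

598.7922 billion cells


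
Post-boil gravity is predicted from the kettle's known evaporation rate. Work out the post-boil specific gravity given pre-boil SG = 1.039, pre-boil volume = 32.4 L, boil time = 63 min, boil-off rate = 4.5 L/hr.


V_post = V_pre − rate·(t/60);  SG_post = 1 + (SG_pre−1)·V_pre/V_post
V_post = 32.4 − 4.5·(63/60) = 27.6750
SG_post = 1 + (1.039 − 1)·32.4/27.6750

1.0457


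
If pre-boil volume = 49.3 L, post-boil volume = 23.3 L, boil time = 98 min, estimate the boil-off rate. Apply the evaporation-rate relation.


rate = (V_pre − V_post) / (t_min/60)
rate = (49.3 − 23.3) / (98/60)

15.9184 L/hr


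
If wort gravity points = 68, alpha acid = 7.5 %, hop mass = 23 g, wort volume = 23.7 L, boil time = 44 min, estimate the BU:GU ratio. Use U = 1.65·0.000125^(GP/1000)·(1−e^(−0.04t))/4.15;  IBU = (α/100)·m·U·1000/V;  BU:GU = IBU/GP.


U = 1.65·0.000125^(68/1000)·(1−e^(−0.04·44))/4.15 = 0.1787
IBU = (7.5/100)·23·0.1787·1000/23.7 = 13.0039
BU:GU = 13.0039/68

0.1912


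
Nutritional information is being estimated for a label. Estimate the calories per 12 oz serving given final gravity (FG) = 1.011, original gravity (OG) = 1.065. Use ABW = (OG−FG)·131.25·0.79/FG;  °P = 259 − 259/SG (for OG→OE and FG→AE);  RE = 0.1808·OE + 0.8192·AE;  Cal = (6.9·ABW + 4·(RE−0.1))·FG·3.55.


ABW = (1.065 − 1.011)·131.25·0.79/1.011 = 5.5382
OE = 259 − 259/1.065 = 15.8075 °P
AE = 259 − 259/1.011 = 2.8180 °P
RE = 0.1808·15.8075 + 0.8192·2.8180 = 5.1665 °P
Cal = (6.9·5.5382 + 4·(5.1665−0.1))·1.011·3.55

209.8863 kcal


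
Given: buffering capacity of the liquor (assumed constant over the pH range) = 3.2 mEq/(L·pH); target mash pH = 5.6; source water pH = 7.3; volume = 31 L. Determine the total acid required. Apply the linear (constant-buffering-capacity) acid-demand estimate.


acid = buffering capacity · (pH_source − pH_target) · V
acid = 3.2 · (7.3 − 5.6) · 31

168.6400 mEq


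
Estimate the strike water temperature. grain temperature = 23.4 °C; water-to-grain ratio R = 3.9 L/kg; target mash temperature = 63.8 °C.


T_strike = (0.41/R)·(T_mash − T_grain) + T_mash
T_strike = (0.41/3.9)·(63.8 − 23.4) + 63.8

68.0472 °C


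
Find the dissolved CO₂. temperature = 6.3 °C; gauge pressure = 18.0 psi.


vols = (P + 14.695)·(0.01821 + 0.09011·e^(−0.04·T))
vols = (18.0 + 14.695)·(0.01821 + 0.09011·e^(−0.04·6.3))

2.8853 volumes


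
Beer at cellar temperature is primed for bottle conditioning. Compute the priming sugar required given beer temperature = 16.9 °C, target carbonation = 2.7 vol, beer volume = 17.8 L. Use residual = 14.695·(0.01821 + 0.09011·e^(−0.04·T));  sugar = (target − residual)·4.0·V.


residual = 14.695·(0.01821 + 0.09011·e^(−0.04·16.9)) = 0.9411
sugar = (2.7 − 0.9411)·4.0·17.8

125.2315 g


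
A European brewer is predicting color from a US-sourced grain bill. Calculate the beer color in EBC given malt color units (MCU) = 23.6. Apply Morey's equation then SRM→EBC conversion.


SRM = 1.4922·MCU^0.6859;  EBC = SRM·1.97
SRM = 1.4922·23.6^0.6859 = 13.0469
EBC = 13.0469·1.97

25.7024 EBC


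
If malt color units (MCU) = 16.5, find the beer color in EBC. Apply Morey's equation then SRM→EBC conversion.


SRM = 1.4922·MCU^0.6859;  EBC = SRM·1.97
SRM = 1.4922·16.5^0.6859 = 10.2070
EBC = 10.2070·1.97

20.1078 EBC


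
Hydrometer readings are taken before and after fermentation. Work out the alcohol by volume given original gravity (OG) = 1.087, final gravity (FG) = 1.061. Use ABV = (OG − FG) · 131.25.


ABV = (1.087 − 1.061) · 131.25

3.4125 % ABV


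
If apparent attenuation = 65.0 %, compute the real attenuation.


RA = AA · 0.8192
RA = 65.0 · 0.8192

53.2480 %


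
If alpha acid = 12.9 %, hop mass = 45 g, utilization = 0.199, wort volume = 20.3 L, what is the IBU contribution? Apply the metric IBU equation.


IBU = (α/100)·mass·U·1000 / V
IBU = (12.9/100)·45·0.199·1000 / 20.3

56.9062 IBU


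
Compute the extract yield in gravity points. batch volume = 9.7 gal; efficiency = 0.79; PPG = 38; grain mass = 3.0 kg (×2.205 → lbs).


points = lbs × PPG × eff / vol
lbs = 3.0 × 2.205 = 6.6150
points = 6.6150 × 38 × 0.79 / 9.7

20.4724 points


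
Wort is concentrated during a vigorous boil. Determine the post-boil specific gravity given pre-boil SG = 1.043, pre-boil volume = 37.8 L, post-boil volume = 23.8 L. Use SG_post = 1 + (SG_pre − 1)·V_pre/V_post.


pts_pre = (1.043 − 1)·1000 = 43.0000
pts_post = 43.0000·37.8/23.8 = 68.2941
SG_post = 1 + 68.2941/1000

1.0683


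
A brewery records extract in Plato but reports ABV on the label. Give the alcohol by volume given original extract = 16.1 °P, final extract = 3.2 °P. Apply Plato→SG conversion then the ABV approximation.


SG = 259/(259 − P);  ABV = (OG − FG)·131.25
OG = 259/(259 − 16.1) = 1.0663
FG = 259/(259 − 3.2) = 1.0125
ABV = (1.0663 − 1.0125)·131.25

7.0577 % ABV


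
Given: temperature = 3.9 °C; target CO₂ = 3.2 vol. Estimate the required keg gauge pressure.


psi = vols/(0.01821 + 0.09011·e^(−0.04·T)) − 14.695
psi = 3.2/(0.01821 + 0.09011·e^(−0.04·3.9)) − 14.695

18.8816 psi


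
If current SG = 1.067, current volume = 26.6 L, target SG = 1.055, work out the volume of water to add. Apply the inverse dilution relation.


V_water = V·((SG_curr − 1)/(SG_target − 1) − 1)
V_water = 26.6·((1.067 − 1)/(1.055 − 1) − 1)

5.8036 L


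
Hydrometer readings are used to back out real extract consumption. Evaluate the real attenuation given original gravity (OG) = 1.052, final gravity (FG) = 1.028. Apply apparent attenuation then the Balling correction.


AA = (OG−FG)/(OG−1)·100;  RA = AA·0.8192
AA = (1.052 − 1.028)/(1.052 − 1)·100 = 46.1538
RA = 46.1538·0.8192

37.8092 %


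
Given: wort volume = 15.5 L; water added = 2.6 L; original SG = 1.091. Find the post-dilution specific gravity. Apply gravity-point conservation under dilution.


SG_new = 1 + (SG_old − 1)·V_old/(V_old + V_water)
pts = (1.091 − 1)·1000·15.5/(15.5 + 2.6) = 77.9282
SG_new = 1 + 77.9282/1000

1.0779


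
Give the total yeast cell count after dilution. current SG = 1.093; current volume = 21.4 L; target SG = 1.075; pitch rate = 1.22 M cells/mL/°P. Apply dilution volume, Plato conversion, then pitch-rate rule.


V_w = V·((SG_c−1)/(SG_t−1)−1);  °P = 259 − 259/SG_t;  cells = rate·(V+V_w)·°P
V_w = 21.4·((1.093−1)/(1.075−1)−1) = 5.1360
V_final = 21.4 + 5.1360 = 26.5360
°P = 259 − 259/1.075 = 18.0698
cells = 1.22·26.5360·18.0698

584.9892 billion cells


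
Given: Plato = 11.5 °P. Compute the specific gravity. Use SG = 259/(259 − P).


SG = 259/(259 − 11.5)

1.0465


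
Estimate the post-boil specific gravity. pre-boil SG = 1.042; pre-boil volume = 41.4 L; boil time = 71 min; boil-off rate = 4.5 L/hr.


V_post = V_pre − rate·(t/60);  SG_post = 1 + (SG_pre−1)·V_pre/V_post
V_post = 41.4 − 4.5·(71/60) = 36.0750
SG_post = 1 + (1.042 − 1)·41.4/36.0750

1.0482


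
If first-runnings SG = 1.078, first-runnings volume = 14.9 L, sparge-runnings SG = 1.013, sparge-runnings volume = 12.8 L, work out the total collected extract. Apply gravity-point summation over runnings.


total = Σ (SG_i − 1)·1000·V_i
first = (1.078 − 1)·1000·14.9 = 1162.2000
sparge = (1.013 − 1)·1000·12.8 = 166.4000
total = 1162.2000 + 166.4000

1328.6000 gravity·L


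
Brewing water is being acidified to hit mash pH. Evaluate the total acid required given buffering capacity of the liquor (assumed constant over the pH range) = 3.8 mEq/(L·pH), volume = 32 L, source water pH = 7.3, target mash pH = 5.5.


acid = buffering capacity · (pH_source − pH_target) · V
acid = 3.8 · (7.3 − 5.5) · 32

218.8800 mEq


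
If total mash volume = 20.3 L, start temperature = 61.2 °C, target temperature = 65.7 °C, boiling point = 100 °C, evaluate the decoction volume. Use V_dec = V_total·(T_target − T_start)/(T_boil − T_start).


V_dec = 20.3·(65.7 − 61.2)/(100 − 61.2)

2.3544 L


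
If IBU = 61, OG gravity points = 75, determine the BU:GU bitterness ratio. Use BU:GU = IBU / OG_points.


BU:GU = 61 / 75

0.8133


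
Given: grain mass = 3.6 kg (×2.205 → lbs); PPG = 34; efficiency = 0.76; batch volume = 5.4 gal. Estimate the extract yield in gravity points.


points = lbs × PPG × eff / vol
lbs = 3.6 × 2.205 = 7.9380
points = 7.9380 × 34 × 0.76 / 5.4

37.9848 points


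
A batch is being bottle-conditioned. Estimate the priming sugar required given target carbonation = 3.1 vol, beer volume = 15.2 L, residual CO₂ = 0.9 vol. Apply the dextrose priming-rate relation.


sugar = (target − residual)·4.0·V
sugar = (3.1 − 0.9)·4.0·15.2

133.7600 g


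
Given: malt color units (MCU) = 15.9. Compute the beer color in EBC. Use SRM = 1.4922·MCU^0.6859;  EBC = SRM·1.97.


SRM = 1.4922·15.9^0.6859 = 9.9510
EBC = 9.9510·1.97

19.6034 EBC


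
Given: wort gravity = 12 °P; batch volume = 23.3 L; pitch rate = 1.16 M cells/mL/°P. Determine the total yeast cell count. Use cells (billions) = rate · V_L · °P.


cells = 1.16 · 23.3 · 12

324.3360 billion cells


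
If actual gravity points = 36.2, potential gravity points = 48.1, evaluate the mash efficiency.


efficiency = actual / potential × 100
efficiency = 36.2 / 48.1 × 100

75.2599 %


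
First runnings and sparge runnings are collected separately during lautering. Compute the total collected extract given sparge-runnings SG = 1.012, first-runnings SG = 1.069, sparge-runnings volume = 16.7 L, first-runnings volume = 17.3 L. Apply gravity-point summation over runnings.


total = Σ (SG_i − 1)·1000·V_i
first = (1.069 − 1)·1000·17.3 = 1193.7000
sparge = (1.012 − 1)·1000·16.7 = 200.4000
total = 1193.7000 + 200.4000

1394.1000 gravity·L


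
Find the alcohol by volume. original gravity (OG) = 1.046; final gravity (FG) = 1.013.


ABV = (OG − FG) · 131.25
ABV = (1.046 − 1.013) · 131.25

4.3313 % ABV


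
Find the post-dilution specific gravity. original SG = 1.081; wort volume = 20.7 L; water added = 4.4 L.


SG_new = 1 + (SG_old − 1)·V_old/(V_old + V_water)
pts = (1.081 − 1)·1000·20.7/(20.7 + 4.4) = 66.8008
SG_new = 1 + 66.8008/1000

1.0668


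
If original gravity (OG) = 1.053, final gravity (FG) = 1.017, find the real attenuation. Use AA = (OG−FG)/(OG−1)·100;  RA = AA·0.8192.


AA = (1.053 − 1.017)/(1.053 − 1)·100 = 67.9245
RA = 67.9245·0.8192

55.6438 %


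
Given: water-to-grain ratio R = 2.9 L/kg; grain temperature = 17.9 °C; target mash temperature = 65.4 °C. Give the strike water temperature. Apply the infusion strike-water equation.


T_strike = (0.41/R)·(T_mash − T_grain) + T_mash
T_strike = (0.41/2.9)·(65.4 − 17.9) + 65.4

72.1155 °C


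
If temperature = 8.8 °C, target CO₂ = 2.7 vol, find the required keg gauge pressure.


psi = vols/(0.01821 + 0.09011·e^(−0.04·T)) − 14.695
psi = 2.7/(0.01821 + 0.09011·e^(−0.04·8.8)) − 14.695

18.4003 psi


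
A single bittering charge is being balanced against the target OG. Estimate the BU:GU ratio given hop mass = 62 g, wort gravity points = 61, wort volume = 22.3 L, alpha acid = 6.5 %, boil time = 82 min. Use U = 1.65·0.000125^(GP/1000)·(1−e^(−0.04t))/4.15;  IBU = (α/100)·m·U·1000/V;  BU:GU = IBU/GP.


U = 1.65·0.000125^(61/1000)·(1−e^(−0.04·82))/4.15 = 0.2212
IBU = (6.5/100)·62·0.2212·1000/22.3 = 39.9660
BU:GU = 39.9660/61

0.6552


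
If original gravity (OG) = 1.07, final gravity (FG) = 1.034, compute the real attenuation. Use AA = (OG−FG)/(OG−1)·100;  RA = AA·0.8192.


AA = (1.07 − 1.034)/(1.07 − 1)·100 = 51.4286
RA = 51.4286·0.8192

42.1303 %


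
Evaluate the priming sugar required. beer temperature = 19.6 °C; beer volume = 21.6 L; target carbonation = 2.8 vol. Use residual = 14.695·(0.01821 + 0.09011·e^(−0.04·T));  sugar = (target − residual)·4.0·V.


residual = 14.695·(0.01821 + 0.09011·e^(−0.04·19.6)) = 0.8722
sugar = (2.8 − 0.8722)·4.0·21.6

166.5638 g


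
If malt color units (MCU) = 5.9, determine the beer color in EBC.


SRM = 1.4922·MCU^0.6859;  EBC = SRM·1.97
SRM = 1.4922·5.9^0.6859 = 5.0414
EBC = 5.0414·1.97

9.9316 EBC


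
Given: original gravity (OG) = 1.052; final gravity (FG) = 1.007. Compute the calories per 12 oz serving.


ABW = (OG−FG)·131.25·0.79/FG;  °P = 259 − 259/SG (for OG→OE and FG→AE);  RE = 0.1808·OE + 0.8192·AE;  Cal = (6.9·ABW + 4·(RE−0.1))·FG·3.55
ABW = (1.052 − 1.007)·131.25·0.79/1.007 = 4.6335
OE = 259 − 259/1.052 = 12.8023 °P
AE = 259 − 259/1.007 = 1.8004 °P
RE = 0.1808·12.8023 + 0.8192·1.8004 = 3.7895 °P
Cal = (6.9·4.6335 + 4·(3.7895−0.1))·1.007·3.55

167.0503 kcal


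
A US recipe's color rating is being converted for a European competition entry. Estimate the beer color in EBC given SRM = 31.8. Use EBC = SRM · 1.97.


EBC = 31.8 · 1.97

62.6460 EBC


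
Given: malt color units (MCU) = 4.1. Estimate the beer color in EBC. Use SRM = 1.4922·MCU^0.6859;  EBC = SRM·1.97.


SRM = 1.4922·4.1^0.6859 = 3.9277
EBC = 3.9277·1.97

7.7375 EBC


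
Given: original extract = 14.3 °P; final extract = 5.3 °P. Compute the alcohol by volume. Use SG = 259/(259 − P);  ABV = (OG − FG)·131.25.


OG = 259/(259 − 14.3) = 1.0584
FG = 259/(259 − 5.3) = 1.0209
ABV = (1.0584 − 1.0209)·131.25

4.9282 % ABV


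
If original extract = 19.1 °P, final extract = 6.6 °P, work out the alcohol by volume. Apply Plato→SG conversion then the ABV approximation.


SG = 259/(259 − P);  ABV = (OG − FG)·131.25
OG = 259/(259 − 19.1) = 1.0796
FG = 259/(259 − 6.6) = 1.0261
ABV = (1.0796 − 1.0261)·131.25

7.0176 % ABV


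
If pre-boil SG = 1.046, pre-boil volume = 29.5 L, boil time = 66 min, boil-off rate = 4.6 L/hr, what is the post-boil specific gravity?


V_post = V_pre − rate·(t/60);  SG_post = 1 + (SG_pre−1)·V_pre/V_post
V_post = 29.5 − 4.6·(66/60) = 24.4400
SG_post = 1 + (1.046 − 1)·29.5/24.4400

1.0555


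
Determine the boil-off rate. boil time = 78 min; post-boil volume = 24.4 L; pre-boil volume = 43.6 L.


rate = (V_pre − V_post) / (t_min/60)
rate = (43.6 − 24.4) / (78/60)

14.7692 L/hr


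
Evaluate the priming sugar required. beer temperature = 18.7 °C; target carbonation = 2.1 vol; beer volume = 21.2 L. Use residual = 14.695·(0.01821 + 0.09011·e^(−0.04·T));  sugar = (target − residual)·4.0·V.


residual = 14.695·(0.01821 + 0.09011·e^(−0.04·18.7)) = 0.8943
sugar = (2.1 − 0.8943)·4.0·21.2

102.2400 g


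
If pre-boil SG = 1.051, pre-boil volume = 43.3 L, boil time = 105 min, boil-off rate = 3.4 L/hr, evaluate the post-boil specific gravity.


V_post = V_pre − rate·(t/60);  SG_post = 1 + (SG_pre−1)·V_pre/V_post
V_post = 43.3 − 3.4·(105/60) = 37.3500
SG_post = 1 + (1.051 − 1)·43.3/37.3500

1.0591


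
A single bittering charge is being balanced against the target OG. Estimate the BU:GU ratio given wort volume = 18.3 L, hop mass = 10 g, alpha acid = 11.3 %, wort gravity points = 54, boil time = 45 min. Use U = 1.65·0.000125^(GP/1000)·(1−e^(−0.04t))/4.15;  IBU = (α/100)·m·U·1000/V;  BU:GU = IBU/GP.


U = 1.65·0.000125^(54/1000)·(1−e^(−0.04·45))/4.15 = 0.2043
IBU = (11.3/100)·10·0.2043·1000/18.3 = 12.6133
BU:GU = 12.6133/54

0.2336


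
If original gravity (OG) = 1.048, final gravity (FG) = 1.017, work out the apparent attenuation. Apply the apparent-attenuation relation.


AA = (OG − FG)/(OG − 1) · 100
AA = (1.048 − 1.017)/(1.048 − 1) · 100

64.5833 %


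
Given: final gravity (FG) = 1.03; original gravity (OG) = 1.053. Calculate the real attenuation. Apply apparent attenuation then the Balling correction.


AA = (OG−FG)/(OG−1)·100;  RA = AA·0.8192
AA = (1.053 − 1.03)/(1.053 − 1)·100 = 43.3962
RA = 43.3962·0.8192

35.5502 %


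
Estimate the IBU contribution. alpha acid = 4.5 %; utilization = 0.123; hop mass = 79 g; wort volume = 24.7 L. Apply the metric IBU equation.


IBU = (α/100)·mass·U·1000 / V
IBU = (4.5/100)·79·0.123·1000 / 24.7

17.7030 IBU


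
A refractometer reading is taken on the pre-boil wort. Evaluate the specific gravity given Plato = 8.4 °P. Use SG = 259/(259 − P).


SG = 259/(259 − 8.4)

1.0335


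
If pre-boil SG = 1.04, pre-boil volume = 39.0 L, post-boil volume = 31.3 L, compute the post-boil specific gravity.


SG_post = 1 + (SG_pre − 1)·V_pre/V_post
pts_pre = (1.04 − 1)·1000 = 40.0000
pts_post = 40.0000·39.0/31.3 = 49.8403
SG_post = 1 + 49.8403/1000

1.0498


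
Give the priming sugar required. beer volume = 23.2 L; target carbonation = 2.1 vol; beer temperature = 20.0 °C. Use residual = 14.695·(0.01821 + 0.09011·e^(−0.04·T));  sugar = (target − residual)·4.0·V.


residual = 14.695·(0.01821 + 0.09011·e^(−0.04·20.0)) = 0.8626
sugar = (2.1 − 0.8626)·4.0·23.2

114.8324 g


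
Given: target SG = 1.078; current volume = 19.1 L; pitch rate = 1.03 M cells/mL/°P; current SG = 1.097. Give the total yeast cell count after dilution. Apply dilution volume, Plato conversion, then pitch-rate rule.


V_w = V·((SG_c−1)/(SG_t−1)−1);  °P = 259 − 259/SG_t;  cells = rate·(V+V_w)·°P
V_w = 19.1·((1.097−1)/(1.078−1)−1) = 4.6526
V_final = 19.1 + 4.6526 = 23.7526
°P = 259 − 259/1.078 = 18.7403
cells = 1.03·23.7526·18.7403

458.4831 billion cells


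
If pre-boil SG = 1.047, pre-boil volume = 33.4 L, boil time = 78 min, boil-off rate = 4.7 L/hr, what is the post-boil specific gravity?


V_post = V_pre − rate·(t/60);  SG_post = 1 + (SG_pre−1)·V_pre/V_post
V_post = 33.4 − 4.7·(78/60) = 27.2900
SG_post = 1 + (1.047 − 1)·33.4/27.2900

1.0575


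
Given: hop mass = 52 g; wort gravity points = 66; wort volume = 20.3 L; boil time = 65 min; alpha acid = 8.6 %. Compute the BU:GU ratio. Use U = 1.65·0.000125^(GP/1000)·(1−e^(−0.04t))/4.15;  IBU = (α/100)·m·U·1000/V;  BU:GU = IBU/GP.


U = 1.65·0.000125^(66/1000)·(1−e^(−0.04·65))/4.15 = 0.2034
IBU = (8.6/100)·52·0.2034·1000/20.3 = 44.8044
BU:GU = 44.8044/66

0.6789


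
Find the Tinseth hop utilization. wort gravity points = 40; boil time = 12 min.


U = 1.65·0.000125^(GP/1000) · (1 − e^(−0.04·t))/4.15
bigness = 1.65·0.000125^(40/1000) = 1.1518
boil_factor = (1 − e^(−0.04·12))/4.15 = 0.0919
U = 1.1518 · 0.0919

0.1058


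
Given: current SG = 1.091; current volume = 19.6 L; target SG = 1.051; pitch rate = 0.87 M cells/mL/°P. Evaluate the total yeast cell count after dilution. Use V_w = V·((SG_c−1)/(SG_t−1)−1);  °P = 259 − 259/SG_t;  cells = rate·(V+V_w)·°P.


V_w = 19.6·((1.091−1)/(1.051−1)−1) = 15.3725
V_final = 19.6 + 15.3725 = 34.9725
°P = 259 − 259/1.051 = 12.5680
cells = 0.87·34.9725·12.5680

382.3964 billion cells


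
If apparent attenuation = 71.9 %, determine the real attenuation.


RA = AA · 0.8192
RA = 71.9 · 0.8192

58.9005 %


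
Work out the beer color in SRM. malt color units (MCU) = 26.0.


SRM = 1.4922 · MCU^0.6859
SRM = 1.4922 · 26.0^0.6859

13.9430 SRM


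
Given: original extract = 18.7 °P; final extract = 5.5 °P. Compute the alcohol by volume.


SG = 259/(259 − P);  ABV = (OG − FG)·131.25
OG = 259/(259 − 18.7) = 1.0778
FG = 259/(259 − 5.5) = 1.0217
ABV = (1.0778 − 1.0217)·131.25

7.3662 % ABV


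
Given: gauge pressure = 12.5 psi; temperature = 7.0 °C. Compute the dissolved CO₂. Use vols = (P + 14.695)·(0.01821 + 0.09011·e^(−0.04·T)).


vols = (12.5 + 14.695)·(0.01821 + 0.09011·e^(−0.04·7.0))

2.3473 volumes


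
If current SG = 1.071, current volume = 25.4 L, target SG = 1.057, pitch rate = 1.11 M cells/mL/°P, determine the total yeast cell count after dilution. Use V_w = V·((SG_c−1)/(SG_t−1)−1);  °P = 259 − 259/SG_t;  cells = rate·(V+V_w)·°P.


V_w = 25.4·((1.071−1)/(1.057−1)−1) = 6.2386
V_final = 25.4 + 6.2386 = 31.6386
°P = 259 − 259/1.057 = 13.9669
cells = 1.11·31.6386·13.9669

490.5009 billion cells


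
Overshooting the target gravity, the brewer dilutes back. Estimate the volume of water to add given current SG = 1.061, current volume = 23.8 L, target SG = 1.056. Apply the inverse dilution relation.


V_water = V·((SG_curr − 1)/(SG_target − 1) − 1)
V_water = 23.8·((1.061 − 1)/(1.056 − 1) − 1)

2.1250 L


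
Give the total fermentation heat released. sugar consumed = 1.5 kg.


Q = m_sugar · 590 kJ/kg
Q = 1.5 · 590

885.0000 kJ


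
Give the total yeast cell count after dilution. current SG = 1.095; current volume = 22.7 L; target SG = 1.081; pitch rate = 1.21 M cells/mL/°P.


V_w = V·((SG_c−1)/(SG_t−1)−1);  °P = 259 − 259/SG_t;  cells = rate·(V+V_w)·°P
V_w = 22.7·((1.095−1)/(1.081−1)−1) = 3.9235
V_final = 22.7 + 3.9235 = 26.6235
°P = 259 − 259/1.081 = 19.4070
cells = 1.21·26.6235·19.4070

625.1855 billion cells


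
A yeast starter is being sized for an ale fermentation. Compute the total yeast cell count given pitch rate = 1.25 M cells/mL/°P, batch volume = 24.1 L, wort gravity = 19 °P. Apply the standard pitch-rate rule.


cells (billions) = rate · V_L · °P
cells = 1.25 · 24.1 · 19

572.3750 billion cells


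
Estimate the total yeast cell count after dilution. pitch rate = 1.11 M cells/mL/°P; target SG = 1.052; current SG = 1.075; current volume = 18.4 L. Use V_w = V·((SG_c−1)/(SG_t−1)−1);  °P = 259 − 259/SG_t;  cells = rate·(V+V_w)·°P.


V_w = 18.4·((1.075−1)/(1.052−1)−1) = 8.1385
V_final = 18.4 + 8.1385 = 26.5385
°P = 259 − 259/1.052 = 12.8023
cells = 1.11·26.5385·12.8023

377.1257 billion cells


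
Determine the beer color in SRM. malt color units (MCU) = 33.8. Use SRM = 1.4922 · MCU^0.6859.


SRM = 1.4922 · 33.8^0.6859

16.6921 SRM


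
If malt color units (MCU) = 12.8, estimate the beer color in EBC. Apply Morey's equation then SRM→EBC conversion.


SRM = 1.4922·MCU^0.6859;  EBC = SRM·1.97
SRM = 1.4922·12.8^0.6859 = 8.5756
EBC = 8.5756·1.97

16.8938 EBC


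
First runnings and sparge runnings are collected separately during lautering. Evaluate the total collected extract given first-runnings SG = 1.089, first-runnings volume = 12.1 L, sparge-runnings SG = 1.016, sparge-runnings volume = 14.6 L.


total = Σ (SG_i − 1)·1000·V_i
first = (1.089 − 1)·1000·12.1 = 1076.9000
sparge = (1.016 − 1)·1000·14.6 = 233.6000
total = 1076.9000 + 233.6000

1310.5000 gravity·L


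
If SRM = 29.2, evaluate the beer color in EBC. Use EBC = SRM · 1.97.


EBC = 29.2 · 1.97

57.5240 EBC


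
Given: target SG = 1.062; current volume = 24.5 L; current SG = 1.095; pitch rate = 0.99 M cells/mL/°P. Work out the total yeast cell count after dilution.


V_w = V·((SG_c−1)/(SG_t−1)−1);  °P = 259 − 259/SG_t;  cells = rate·(V+V_w)·°P
V_w = 24.5·((1.095−1)/(1.062−1)−1) = 13.0403
V_final = 24.5 + 13.0403 = 37.5403
°P = 259 − 259/1.062 = 15.1205
cells = 0.99·37.5403·15.1205

561.9532 billion cells


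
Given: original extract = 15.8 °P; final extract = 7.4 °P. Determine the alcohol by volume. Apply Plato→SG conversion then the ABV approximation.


SG = 259/(259 − P);  ABV = (OG − FG)·131.25
OG = 259/(259 − 15.8) = 1.0650
FG = 259/(259 − 7.4) = 1.0294
ABV = (1.0650 − 1.0294)·131.25

4.6666 % ABV


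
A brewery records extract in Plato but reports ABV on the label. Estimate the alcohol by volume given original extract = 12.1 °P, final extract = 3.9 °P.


SG = 259/(259 − P);  ABV = (OG − FG)·131.25
OG = 259/(259 − 12.1) = 1.0490
FG = 259/(259 − 3.9) = 1.0153
ABV = (1.0490 − 1.0153)·131.25

4.4257 % ABV


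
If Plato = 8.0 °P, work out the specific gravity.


SG = 259/(259 − P)
SG = 259/(259 − 8.0)

1.0319


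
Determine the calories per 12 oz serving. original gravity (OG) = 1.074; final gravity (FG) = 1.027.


ABW = (OG−FG)·131.25·0.79/FG;  °P = 259 − 259/SG (for OG→OE and FG→AE);  RE = 0.1808·OE + 0.8192·AE;  Cal = (6.9·ABW + 4·(RE−0.1))·FG·3.55
ABW = (1.074 − 1.027)·131.25·0.79/1.027 = 4.7452
OE = 259 − 259/1.074 = 17.8454 °P
AE = 259 − 259/1.027 = 6.8092 °P
RE = 0.1808·17.8454 + 0.8192·6.8092 = 8.8045 °P
Cal = (6.9·4.7452 + 4·(8.8045−0.1))·1.027·3.55

246.3132 kcal


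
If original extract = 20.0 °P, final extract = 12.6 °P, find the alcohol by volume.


SG = 259/(259 − P);  ABV = (OG − FG)·131.25
OG = 259/(259 − 20.0) = 1.0837
FG = 259/(259 − 12.6) = 1.0511
ABV = (1.0837 − 1.0511)·131.25

4.2716 % ABV


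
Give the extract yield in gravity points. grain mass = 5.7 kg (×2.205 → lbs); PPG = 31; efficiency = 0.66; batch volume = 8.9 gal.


points = lbs × PPG × eff / vol
lbs = 5.7 × 2.205 = 12.5685
points = 12.5685 × 31 × 0.66 / 8.9

28.8934 points


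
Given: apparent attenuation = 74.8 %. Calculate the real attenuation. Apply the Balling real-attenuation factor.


RA = AA · 0.8192
RA = 74.8 · 0.8192

61.2762 %


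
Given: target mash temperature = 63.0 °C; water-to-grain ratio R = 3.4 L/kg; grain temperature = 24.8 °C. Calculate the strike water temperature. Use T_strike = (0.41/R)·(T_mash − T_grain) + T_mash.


T_strike = (0.41/3.4)·(63.0 − 24.8) + 63.0

67.6065 °C


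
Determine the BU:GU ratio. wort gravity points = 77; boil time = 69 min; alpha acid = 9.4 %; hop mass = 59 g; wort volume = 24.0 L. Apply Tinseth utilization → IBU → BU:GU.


U = 1.65·0.000125^(GP/1000)·(1−e^(−0.04t))/4.15;  IBU = (α/100)·m·U·1000/V;  BU:GU = IBU/GP
U = 1.65·0.000125^(77/1000)·(1−e^(−0.04·69))/4.15 = 0.1864
IBU = (9.4/100)·59·0.1864·1000/24.0 = 43.0795
BU:GU = 43.0795/77

0.5595


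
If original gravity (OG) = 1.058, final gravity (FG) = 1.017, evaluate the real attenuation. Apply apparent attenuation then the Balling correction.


AA = (OG−FG)/(OG−1)·100;  RA = AA·0.8192
AA = (1.058 − 1.017)/(1.058 − 1)·100 = 70.6897
RA = 70.6897·0.8192

57.9090 %


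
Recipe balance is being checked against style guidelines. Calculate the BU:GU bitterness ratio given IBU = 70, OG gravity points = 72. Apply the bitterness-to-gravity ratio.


BU:GU = IBU / OG_points
BU:GU = 70 / 72

0.9722


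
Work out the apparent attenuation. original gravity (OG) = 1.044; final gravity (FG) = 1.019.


AA = (OG − FG)/(OG − 1) · 100
AA = (1.044 − 1.019)/(1.044 − 1) · 100

56.8182 %


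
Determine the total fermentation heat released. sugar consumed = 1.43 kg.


Q = m_sugar · 590 kJ/kg
Q = 1.43 · 590

843.7000 kJ


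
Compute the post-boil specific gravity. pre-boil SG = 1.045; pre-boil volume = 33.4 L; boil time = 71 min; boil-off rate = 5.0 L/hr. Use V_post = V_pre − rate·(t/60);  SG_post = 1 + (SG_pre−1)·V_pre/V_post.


V_post = 33.4 − 5.0·(71/60) = 27.4833
SG_post = 1 + (1.045 − 1)·33.4/27.4833

1.0547


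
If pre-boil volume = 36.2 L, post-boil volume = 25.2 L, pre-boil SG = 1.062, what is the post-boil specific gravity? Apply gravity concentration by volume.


SG_post = 1 + (SG_pre − 1)·V_pre/V_post
pts_pre = (1.062 − 1)·1000 = 62.0000
pts_post = 62.0000·36.2/25.2 = 89.0635
SG_post = 1 + 89.0635/1000

1.0891


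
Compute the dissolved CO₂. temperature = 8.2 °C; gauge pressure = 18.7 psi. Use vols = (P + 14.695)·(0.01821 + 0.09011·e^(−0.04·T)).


vols = (18.7 + 14.695)·(0.01821 + 0.09011·e^(−0.04·8.2))

2.7759 volumes


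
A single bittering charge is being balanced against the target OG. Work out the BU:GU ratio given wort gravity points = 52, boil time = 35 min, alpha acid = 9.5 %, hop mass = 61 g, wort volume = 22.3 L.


U = 1.65·0.000125^(GP/1000)·(1−e^(−0.04t))/4.15;  IBU = (α/100)·m·U·1000/V;  BU:GU = IBU/GP
U = 1.65·0.000125^(52/1000)·(1−e^(−0.04·35))/4.15 = 0.1877
IBU = (9.5/100)·61·0.1877·1000/22.3 = 48.7810
BU:GU = 48.7810/52

0.9381


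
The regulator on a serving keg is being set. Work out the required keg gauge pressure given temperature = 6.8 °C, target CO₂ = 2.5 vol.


psi = vols/(0.01821 + 0.09011·e^(−0.04·T)) − 14.695
psi = 2.5/(0.01821 + 0.09011·e^(−0.04·6.8)) − 14.695

14.0867 psi


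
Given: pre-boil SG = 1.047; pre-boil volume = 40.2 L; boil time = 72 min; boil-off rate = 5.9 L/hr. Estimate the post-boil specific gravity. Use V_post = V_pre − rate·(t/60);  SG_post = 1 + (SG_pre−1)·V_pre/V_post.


V_post = 40.2 − 5.9·(72/60) = 33.1200
SG_post = 1 + (1.047 − 1)·40.2/33.1200

1.0570


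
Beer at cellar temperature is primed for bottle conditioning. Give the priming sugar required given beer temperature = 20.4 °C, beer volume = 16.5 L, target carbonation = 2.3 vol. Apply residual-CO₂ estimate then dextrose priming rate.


residual = 14.695·(0.01821 + 0.09011·e^(−0.04·T));  sugar = (target − residual)·4.0·V
residual = 14.695·(0.01821 + 0.09011·e^(−0.04·20.4)) = 0.8531
sugar = (2.3 − 0.8531)·4.0·16.5

95.4929 g


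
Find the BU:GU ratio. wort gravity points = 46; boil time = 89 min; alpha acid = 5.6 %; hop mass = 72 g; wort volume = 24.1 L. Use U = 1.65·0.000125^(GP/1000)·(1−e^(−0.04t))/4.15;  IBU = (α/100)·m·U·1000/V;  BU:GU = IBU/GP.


U = 1.65·0.000125^(46/1000)·(1−e^(−0.04·89))/4.15 = 0.2555
IBU = (5.6/100)·72·0.2555·1000/24.1 = 42.7432
BU:GU = 42.7432/46

0.9292
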